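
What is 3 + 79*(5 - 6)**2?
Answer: 82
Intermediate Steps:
3 + 79*(5 - 6)**2 = 3 + 79*(-1)**2 = 3 + 79*1 = 3 + 79 = 82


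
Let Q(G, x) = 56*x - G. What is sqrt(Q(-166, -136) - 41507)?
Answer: I*sqrt(48957) ≈ 221.26*I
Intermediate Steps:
Q(G, x) = -G + 56*x
sqrt(Q(-166, -136) - 41507) = sqrt((-1*(-166) + 56*(-136)) - 41507) = sqrt((166 - 7616) - 41507) = sqrt(-7450 - 41507) = sqrt(-48957) = I*sqrt(48957)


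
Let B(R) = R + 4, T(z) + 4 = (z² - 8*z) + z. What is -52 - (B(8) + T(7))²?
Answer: -116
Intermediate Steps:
T(z) = -4 + z² - 7*z (T(z) = -4 + ((z² - 8*z) + z) = -4 + (z² - 7*z) = -4 + z² - 7*z)
B(R) = 4 + R
-52 - (B(8) + T(7))² = -52 - ((4 + 8) + (-4 + 7² - 7*7))² = -52 - (12 + (-4 + 49 - 49))² = -52 - (12 - 4)² = -52 - 1*8² = -52 - 1*64 = -52 - 64 = -116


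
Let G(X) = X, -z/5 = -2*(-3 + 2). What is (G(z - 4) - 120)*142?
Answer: -19028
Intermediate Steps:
z = -10 (z = -(-10)*(-3 + 2) = -(-10)*(-1) = -5*2 = -10)
(G(z - 4) - 120)*142 = ((-10 - 4) - 120)*142 = (-14 - 120)*142 = -134*142 = -19028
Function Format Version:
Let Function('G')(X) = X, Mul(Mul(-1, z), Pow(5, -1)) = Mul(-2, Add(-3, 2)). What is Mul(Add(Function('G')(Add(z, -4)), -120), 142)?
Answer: -19028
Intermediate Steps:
z = -10 (z = Mul(-5, Mul(-2, Add(-3, 2))) = Mul(-5, Mul(-2, -1)) = Mul(-5, 2) = -10)
Mul(Add(Function('G')(Add(z, -4)), -120), 142) = Mul(Add(Add(-10, -4), -120), 142) = Mul(Add(-14, -120), 142) = Mul(-134, 142) = -19028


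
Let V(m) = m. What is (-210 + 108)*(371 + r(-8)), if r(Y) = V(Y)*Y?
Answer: -44370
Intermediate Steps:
r(Y) = Y² (r(Y) = Y*Y = Y²)
(-210 + 108)*(371 + r(-8)) = (-210 + 108)*(371 + (-8)²) = -102*(371 + 64) = -102*435 = -44370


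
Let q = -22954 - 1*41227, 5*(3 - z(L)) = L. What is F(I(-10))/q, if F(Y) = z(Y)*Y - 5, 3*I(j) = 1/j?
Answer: 22951/288814500 ≈ 7.9466e-5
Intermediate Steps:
z(L) = 3 - L/5
q = -64181 (q = -22954 - 41227 = -64181)
I(j) = 1/(3*j)
F(Y) = -5 + Y*(3 - Y/5) (F(Y) = (3 - Y/5)*Y - 5 = Y*(3 - Y/5) - 5 = -5 + Y*(3 - Y/5))
F(I(-10))/q = (-5 - (1/3)/(-10)*(-15 + (1/3)/(-10))/5)/(-64181) = (-5 - (1/3)*(-1/10)*(-15 + (1/3)*(-1/10))/5)*(-1/64181) = (-5 - 1/5*(-1/30)*(-15 - 1/30))*(-1/64181) = (-5 - 1/5*(-1/30)*(-451/30))*(-1/64181) = (-5 - 451/4500)*(-1/64181) = -22951/4500*(-1/64181) = 22951/288814500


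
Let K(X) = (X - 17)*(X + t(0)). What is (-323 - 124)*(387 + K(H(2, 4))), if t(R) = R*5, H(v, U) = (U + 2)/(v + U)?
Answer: -165837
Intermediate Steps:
H(v, U) = (2 + U)/(U + v)
t(R) = 5*R
K(X) = X*(-17 + X) (K(X) = (X - 17)*(X + 5*0) = (-17 + X)*(X + 0) = (-17 + X)*X = X*(-17 + X))
(-323 - 124)*(387 + K(H(2, 4))) = (-323 - 124)*(387 + ((2 + 4)/(4 + 2))*(-17 + (2 + 4)/(4 + 2))) = -447*(387 + (6/6)*(-17 + 6/6)) = -447*(387 + ((1/6)*6)*(-17 + (1/6)*6)) = -447*(387 + 1*(-17 + 1)) = -447*(387 + 1*(-16)) = -447*(387 - 16) = -447*371 = -165837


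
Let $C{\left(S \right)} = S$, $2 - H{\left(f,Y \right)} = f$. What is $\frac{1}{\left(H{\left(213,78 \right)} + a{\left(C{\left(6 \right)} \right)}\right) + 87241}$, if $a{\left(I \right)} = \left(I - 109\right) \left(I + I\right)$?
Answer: $\frac{1}{85794} \approx 1.1656 \cdot 10^{-5}$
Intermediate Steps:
$H{\left(f,Y \right)} = 2 - f$
$a{\left(I \right)} = 2 I \left(-109 + I\right)$ ($a{\left(I \right)} = \left(-109 + I\right) 2 I = 2 I \left(-109 + I\right)$)
$\frac{1}{\left(H{\left(213,78 \right)} + a{\left(C{\left(6 \right)} \right)}\right) + 87241} = \frac{1}{\left(\left(2 - 213\right) + 2 \cdot 6 \left(-109 + 6\right)\right) + 87241} = \frac{1}{\left(\left(2 - 213\right) + 2 \cdot 6 \left(-103\right)\right) + 87241} = \frac{1}{\left(-211 - 1236\right) + 87241} = \frac{1}{-1447 + 87241} = \frac{1}{85794}$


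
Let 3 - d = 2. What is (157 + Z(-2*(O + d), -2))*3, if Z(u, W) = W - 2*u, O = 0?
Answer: 477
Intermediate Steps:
d = 1 (d = 3 - 1*2 = 3 - 2 = 1)
(157 + Z(-2*(O + d), -2))*3 = (157 + (-2 - (-4)*(0 + 1)))*3 = (157 + (-2 - (-4)))*3 = (157 + (-2 - 2*(-2)))*3 = (157 + (-2 + 4))*3 = (157 + 2)*3 = 159*3 = 477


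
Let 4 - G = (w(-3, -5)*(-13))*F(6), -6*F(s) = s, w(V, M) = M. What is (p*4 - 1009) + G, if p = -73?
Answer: -1232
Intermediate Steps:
F(s) = -s/6
G = 69 (G = 4 - (-5*(-13))*(-1/6*6) = 4 - 65*(-1) = 4 - 1*(-65) = 4 + 65 = 69)
(p*4 - 1009) + G = (-73*4 - 1009) + 69 = (-292 - 1009) + 69 = -1301 + 69 = -1232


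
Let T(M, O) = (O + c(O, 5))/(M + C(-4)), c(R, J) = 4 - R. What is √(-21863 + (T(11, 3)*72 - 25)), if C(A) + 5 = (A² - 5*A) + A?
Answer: 12*I*√54853/19 ≈ 147.92*I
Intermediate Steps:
C(A) = -5 + A² - 4*A (C(A) = -5 + ((A² - 5*A) + A) = -5 + (A² - 4*A) = -5 + A² - 4*A)
T(M, O) = 4/(27 + M) (T(M, O) = (O + (4 - O))/(M + (-5 + (-4)² - 4*(-4))) = 4/(M + (-5 + 16 + 16)) = 4/(M + 27) = 4/(27 + M))
√(-21863 + (T(11, 3)*72 - 25)) = √(-21863 + ((4/(27 + 11))*72 - 25)) = √(-21863 + ((4/38)*72 - 25)) = √(-21863 + ((4*(1/38))*72 - 25)) = √(-21863 + ((2/19)*72 - 25)) = √(-21863 + (144/19 - 25)) = √(-21863 - 331/19) = √(-415728/19) = 12*I*√54853/19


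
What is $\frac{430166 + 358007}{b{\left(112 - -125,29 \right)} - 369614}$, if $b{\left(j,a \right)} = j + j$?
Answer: $- \frac{788173}{369140} \approx -2.1352$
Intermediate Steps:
$b{\left(j,a \right)} = 2 j$
$\frac{430166 + 358007}{b{\left(112 - -125,29 \right)} - 369614} = \frac{430166 + 358007}{2 \left(112 - -125\right) - 369614} = \frac{788173}{2 \left(112 + 125\right) - 369614} = \frac{788173}{2 \cdot 237 - 369614} = \frac{788173}{474 - 369614} = \frac{788173}{-369140} = 788173 \left(- \frac{1}{369140}\right) = - \frac{788173}{369140}$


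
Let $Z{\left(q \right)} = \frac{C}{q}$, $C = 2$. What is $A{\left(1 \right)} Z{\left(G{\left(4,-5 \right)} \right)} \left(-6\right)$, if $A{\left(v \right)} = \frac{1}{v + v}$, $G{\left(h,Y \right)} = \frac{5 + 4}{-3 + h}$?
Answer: $- \frac{2}{3} \approx -0.66667$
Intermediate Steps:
$G{\left(h,Y \right)} = \frac{9}{-3 + h}$
$A{\left(v \right)} = \frac{1}{2 v}$
$Z{\left(q \right)} = \frac{2}{q}$
$A{\left(1 \right)} Z{\left(G{\left(4,-5 \right)} \right)} \left(-6\right) = \frac{1}{2 \cdot 1} \frac{2}{9 \frac{1}{-3 + 4}} \left(-6\right) = \frac{1}{2} \cdot 1 \frac{2}{9 \cdot 1^{-1}} \left(-6\right) = \frac{2 \frac{1}{9 \cdot 1}}{2} \left(-6\right) = \frac{2 \cdot \frac{1}{9}}{2} \left(-6\right) = \frac{1}{2} \cdot \frac{2}{9} \left(-6\right) = \frac{1}{9} \left(-6\right) = - \frac{2}{3}$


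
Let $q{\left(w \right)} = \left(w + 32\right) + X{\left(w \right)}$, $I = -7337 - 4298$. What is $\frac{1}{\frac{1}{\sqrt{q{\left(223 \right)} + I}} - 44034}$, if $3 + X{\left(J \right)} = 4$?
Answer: $- \frac{501062886}{22063803122125} + \frac{i \sqrt{11379}}{22063803122125} \approx -2.271 \cdot 10^{-5} + 4.8347 \cdot 10^{-12} i$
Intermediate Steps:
$X{\left(J \right)} = 1$ ($X{\left(J \right)} = -3 + 4 = 1$)
$I = -11635$
$q{\left(w \right)} = 33 + w$ ($q{\left(w \right)} = \left(w + 32\right) + 1 = \left(32 + w\right) + 1 = 33 + w$)
$\frac{1}{\frac{1}{\sqrt{q{\left(223 \right)} + I}} - 44034} = \frac{1}{\frac{1}{\sqrt{\left(33 + 223\right) - 11635}} - 44034} = \frac{1}{\frac{1}{\sqrt{256 - 11635}} - 44034} = \frac{1}{\frac{1}{\sqrt{-11379}} - 44034} = \frac{1}{\frac{1}{i \sqrt{11379}} - 44034} = \frac{1}{- \frac{i \sqrt{11379}}{11379} - 44034} = \frac{1}{-44034 - \frac{i \sqrt{11379}}{11379}}$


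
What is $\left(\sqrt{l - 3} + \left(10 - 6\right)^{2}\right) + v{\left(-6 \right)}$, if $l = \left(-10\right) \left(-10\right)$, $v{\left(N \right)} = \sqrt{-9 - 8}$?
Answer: $16 + \sqrt{97} + i \sqrt{17} \approx 25.849 + 4.1231 i$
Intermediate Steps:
$v{\left(N \right)} = i \sqrt{17}$ ($v{\left(N \right)} = \sqrt{-17} = i \sqrt{17}$)
$l = 100$
$\left(\sqrt{l - 3} + \left(10 - 6\right)^{2}\right) + v{\left(-6 \right)} = \left(\sqrt{100 - 3} + \left(10 - 6\right)^{2}\right) + i \sqrt{17} = \left(\sqrt{97} + 4^{2}\right) + i \sqrt{17} = \left(\sqrt{97} + 16\right) + i \sqrt{17} = \left(16 + \sqrt{97}\right) + i \sqrt{17} = 16 + \sqrt{97} + i \sqrt{17}$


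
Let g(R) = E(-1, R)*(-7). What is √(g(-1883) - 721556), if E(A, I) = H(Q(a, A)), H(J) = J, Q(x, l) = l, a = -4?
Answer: I*√721549 ≈ 849.44*I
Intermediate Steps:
E(A, I) = A
g(R) = 7 (g(R) = -1*(-7) = 7)
√(g(-1883) - 721556) = √(7 - 721556) = √(-721549) = I*√721549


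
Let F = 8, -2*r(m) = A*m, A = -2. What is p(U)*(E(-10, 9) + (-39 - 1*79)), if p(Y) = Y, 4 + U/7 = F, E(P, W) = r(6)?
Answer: -3136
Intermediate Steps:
r(m) = m (r(m) = -(-1)*m = m)
E(P, W) = 6
U = 28 (U = -28 + 7*8 = -28 + 56 = 28)
p(U)*(E(-10, 9) + (-39 - 1*79)) = 28*(6 + (-39 - 1*79)) = 28*(6 + (-39 - 79)) = 28*(6 - 118) = 28*(-112) = -3136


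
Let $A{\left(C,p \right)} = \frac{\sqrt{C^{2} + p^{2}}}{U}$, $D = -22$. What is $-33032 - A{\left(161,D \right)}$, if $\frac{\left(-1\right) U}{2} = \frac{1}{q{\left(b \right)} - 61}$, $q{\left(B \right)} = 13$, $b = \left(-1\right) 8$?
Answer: $-33032 - 24 \sqrt{26405} \approx -36932.0$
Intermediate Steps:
$b = -8$
$U = \frac{1}{24}$ ($U = - \frac{2}{13 - 61} = - \frac{2}{-48} = \left(-2\right) \left(- \frac{1}{48}\right) = \frac{1}{24} \approx 0.041667$)
$A{\left(C,p \right)} = 24 \sqrt{C^{2} + p^{2}}$ ($A{\left(C,p \right)} = \sqrt{C^{2} + p^{2}} \frac{1}{\frac{1}{24}} = \sqrt{C^{2} + p^{2}} \cdot 24 = 24 \sqrt{C^{2} + p^{2}}$)
$-33032 - A{\left(161,D \right)} = -33032 - 24 \sqrt{161^{2} + \left(-22\right)^{2}} = -33032 - 24 \sqrt{25921 + 484} = -33032 - 24 \sqrt{26405}$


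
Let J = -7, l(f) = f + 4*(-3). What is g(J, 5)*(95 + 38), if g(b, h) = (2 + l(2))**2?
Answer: 8512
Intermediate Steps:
l(f) = -12 + f (l(f) = f - 12 = -12 + f)
g(b, h) = 64 (g(b, h) = (2 + (-12 + 2))**2 = (2 - 10)**2 = (-8)**2 = 64)
g(J, 5)*(95 + 38) = 64*(95 + 38) = 64*133 = 8512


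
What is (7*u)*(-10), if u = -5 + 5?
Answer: 0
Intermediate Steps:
u = 0
(7*u)*(-10) = (7*0)*(-10) = 0*(-10) = 0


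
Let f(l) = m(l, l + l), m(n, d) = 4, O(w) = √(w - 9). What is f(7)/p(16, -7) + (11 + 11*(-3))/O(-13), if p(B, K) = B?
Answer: ¼ + I*√22 ≈ 0.25 + 4.6904*I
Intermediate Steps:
O(w) = √(-9 + w)
f(l) = 4
f(7)/p(16, -7) + (11 + 11*(-3))/O(-13) = 4/16 + (11 + 11*(-3))/(√(-9 - 13)) = 4*(1/16) + (11 - 33)/(√(-22)) = ¼ - 22*(-I*√22/22) = ¼ - (-1)*I*√22 = ¼ + I*√22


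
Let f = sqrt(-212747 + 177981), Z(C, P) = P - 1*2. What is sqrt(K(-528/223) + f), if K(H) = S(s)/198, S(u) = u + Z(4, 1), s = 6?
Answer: sqrt(110 + 4356*I*sqrt(34766))/66 ≈ 9.6561 + 9.6548*I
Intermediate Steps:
Z(C, P) = -2 + P (Z(C, P) = P - 2 = -2 + P)
S(u) = -1 + u (S(u) = u + (-2 + 1) = u - 1 = -1 + u)
K(H) = 5/198 (K(H) = (-1 + 6)/198 = 5*(1/198) = 5/198)
f = I*sqrt(34766) (f = sqrt(-34766) = I*sqrt(34766) ≈ 186.46*I)
sqrt(K(-528/223) + f) = sqrt(5/198 + I*sqrt(34766))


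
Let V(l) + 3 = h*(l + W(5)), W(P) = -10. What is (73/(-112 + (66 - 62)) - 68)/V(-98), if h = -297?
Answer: -7417/3463884 ≈ -0.0021412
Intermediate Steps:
V(l) = 2967 - 297*l (V(l) = -3 - 297*(l - 10) = -3 - 297*(-10 + l) = -3 + (2970 - 297*l) = 2967 - 297*l)
(73/(-112 + (66 - 62)) - 68)/V(-98) = (73/(-112 + (66 - 62)) - 68)/(2967 - 297*(-98)) = (73/(-112 + 4) - 68)/(2967 + 29106) = (73/(-108) - 68)/32073 = (-1/108*73 - 68)*(1/32073) = (-73/108 - 68)*(1/32073) = -7417/108*1/32073 = -7417/3463884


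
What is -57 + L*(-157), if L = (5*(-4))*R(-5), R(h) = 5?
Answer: 15643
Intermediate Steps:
L = -100 (L = (5*(-4))*5 = -20*5 = -100)
-57 + L*(-157) = -57 - 100*(-157) = -57 + 15700 = 15643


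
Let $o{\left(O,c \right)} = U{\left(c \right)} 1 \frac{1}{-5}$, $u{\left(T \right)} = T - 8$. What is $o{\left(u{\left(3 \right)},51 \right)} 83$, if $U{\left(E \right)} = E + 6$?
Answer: $- \frac{4731}{5} \approx -946.2$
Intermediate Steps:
$U{\left(E \right)} = 6 + E$
$u{\left(T \right)} = -8 + T$
$o{\left(O,c \right)} = - \frac{6}{5} - \frac{c}{5}$ ($o{\left(O,c \right)} = \left(6 + c\right) 1 \frac{1}{-5} = \left(6 + c\right) 1 \left(- \frac{1}{5}\right) = \left(6 + c\right) \left(- \frac{1}{5}\right) = - \frac{6}{5} - \frac{c}{5}$)
$o{\left(u{\left(3 \right)},51 \right)} 83 = \left(- \frac{6}{5} - \frac{51}{5}\right) 83 = \left(- \frac{57}{5}\right) 83 = - \frac{4731}{5}$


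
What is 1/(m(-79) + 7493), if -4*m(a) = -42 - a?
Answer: 4/29935 ≈ 0.00013362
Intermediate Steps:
m(a) = 21/2 + a/4 (m(a) = -(-42 - a)/4 = 21/2 + a/4)
1/(m(-79) + 7493) = 1/((21/2 + (¼)*(-79)) + 7493) = 1/((21/2 - 79/4) + 7493) = 1/(-37/4 + 7493) = 1/(29935/4) = 4/29935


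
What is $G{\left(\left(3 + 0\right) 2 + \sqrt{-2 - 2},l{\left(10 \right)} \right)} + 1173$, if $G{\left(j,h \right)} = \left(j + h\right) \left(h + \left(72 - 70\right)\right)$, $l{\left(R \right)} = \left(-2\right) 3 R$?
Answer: $4305 - 116 i \approx 4305.0 - 116.0 i$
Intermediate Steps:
$l{\left(R \right)} = - 6 R$
$G{\left(j,h \right)} = \left(2 + h\right) \left(h + j\right)$ ($G{\left(j,h \right)} = \left(h + j\right) \left(h + \left(72 - 70\right)\right) = \left(h + j\right) \left(h + 2\right) = \left(h + j\right) \left(2 + h\right) = \left(2 + h\right) \left(h + j\right)$)
$G{\left(\left(3 + 0\right) 2 + \sqrt{-2 - 2},l{\left(10 \right)} \right)} + 1173 = \left(\left(\left(-6\right) 10\right)^{2} + 2 \left(\left(-6\right) 10\right) + 2 \left(\left(3 + 0\right) 2 + \sqrt{-2 - 2}\right) + \left(-6\right) 10 \left(\left(3 + 0\right) 2 + \sqrt{-2 - 2}\right)\right) + 1173 = \left(\left(-60\right)^{2} + 2 \left(-60\right) + 2 \left(3 \cdot 2 + \sqrt{-4}\right) - 60 \left(3 \cdot 2 + \sqrt{-4}\right)\right) + 1173 = \left(3600 - 120 + 2 \left(6 + 2 i\right) - 60 \left(6 + 2 i\right)\right) + 1173 = \left(3600 - 120 + \left(12 + 4 i\right) - \left(360 + 120 i\right)\right) + 1173 = \left(3132 - 116 i\right) + 1173 = 4305 - 116 i$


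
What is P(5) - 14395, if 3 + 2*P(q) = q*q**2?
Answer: -14334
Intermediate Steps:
P(q) = -3/2 + q**3/2 (P(q) = -3/2 + (q*q**2)/2 = -3/2 + q**3/2)
P(5) - 14395 = (-3/2 + (1/2)*5**3) - 14395 = (-3/2 + (1/2)*125) - 14395 = (-3/2 + 125/2) - 14395 = 61 - 14395 = -14334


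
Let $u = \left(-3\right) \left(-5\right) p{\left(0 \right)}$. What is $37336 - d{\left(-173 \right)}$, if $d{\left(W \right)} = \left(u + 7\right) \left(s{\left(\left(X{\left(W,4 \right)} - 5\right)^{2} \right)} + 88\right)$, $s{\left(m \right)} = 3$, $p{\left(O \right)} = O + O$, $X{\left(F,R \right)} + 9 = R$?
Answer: $36699$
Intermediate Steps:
$X{\left(F,R \right)} = -9 + R$
$p{\left(O \right)} = 2 O$
$u = 0$ ($u = \left(-3\right) \left(-5\right) 2 \cdot 0 = 15 \cdot 0 = 0$)
$d{\left(W \right)} = 637$ ($d{\left(W \right)} = \left(0 + 7\right) \left(3 + 88\right) = 7 \cdot 91 = 637$)
$37336 - d{\left(-173 \right)} = 37336 - 637 = 36699$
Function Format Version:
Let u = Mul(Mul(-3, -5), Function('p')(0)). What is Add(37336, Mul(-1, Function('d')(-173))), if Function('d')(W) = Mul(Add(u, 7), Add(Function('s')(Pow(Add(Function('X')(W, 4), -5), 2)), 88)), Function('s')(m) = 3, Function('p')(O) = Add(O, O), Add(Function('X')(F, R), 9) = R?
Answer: 36699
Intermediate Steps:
Function('X')(F, R) = Add(-9, R)
Function('p')(O) = Mul(2, O)
u = 0 (u = Mul(Mul(-3, -5), Mul(2, 0)) = Mul(15, 0) = 0)
Function('d')(W) = 637 (Function('d')(W) = Mul(Add(0, 7), Add(3, 88)) = Mul(7, 91) = 637)
Add(37336, Mul(-1, Function('d')(-173))) = Add(37336, Mul(-1, 637)) = Add(37336, -637) = 36699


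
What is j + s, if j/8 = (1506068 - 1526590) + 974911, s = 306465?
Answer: 7941577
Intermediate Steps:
j = 7635112 (j = 8*((1506068 - 1526590) + 974911) = 8*(-20522 + 974911) = 8*954389 = 7635112)
j + s = 7635112 + 306465 = 7941577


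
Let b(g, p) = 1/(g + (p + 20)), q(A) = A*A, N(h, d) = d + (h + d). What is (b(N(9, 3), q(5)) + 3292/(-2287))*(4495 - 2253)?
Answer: -218856193/68610 ≈ -3189.9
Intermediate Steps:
N(h, d) = h + 2*d (N(h, d) = d + (d + h) = h + 2*d)
q(A) = A**2
b(g, p) = 1/(20 + g + p) (b(g, p) = 1/(g + (20 + p)) = 1/(20 + g + p))
(b(N(9, 3), q(5)) + 3292/(-2287))*(4495 - 2253) = (1/(20 + (9 + 2*3) + 5**2) + 3292/(-2287))*(4495 - 2253) = (1/(20 + (9 + 6) + 25) + 3292*(-1/2287))*2242 = (1/(20 + 15 + 25) - 3292/2287)*2242 = (1/60 - 3292/2287)*2242 = -195233/137220*2242 = -218856193/68610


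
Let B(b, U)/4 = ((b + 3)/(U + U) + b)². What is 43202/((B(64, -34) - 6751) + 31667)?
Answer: 49941512/47164121 ≈ 1.0589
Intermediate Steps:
B(b, U) = 4*(b + (3 + b)/(2*U))² (B(b, U) = 4*((b + 3)/(U + U) + b)² = 4*((3 + b)/((2*U)) + b)² = 4*((3 + b)*(1/(2*U)) + b)² = 4*((3 + b)/(2*U) + b)² = 4*(b + (3 + b)/(2*U))²)
43202/((B(64, -34) - 6751) + 31667) = 43202/(((3 + 64 + 2*(-34)*64)²/(-34)² - 6751) + 31667) = 43202/(((3 + 64 - 4352)²/1156 - 6751) + 31667) = 43202/(((1/1156)*(-4285)² - 6751) + 31667) = 43202/(((1/1156)*18361225 - 6751) + 31667) = 43202/((18361225/1156 - 6751) + 31667) = 43202/(10557069/1156 + 31667) = 43202/(47164121/1156) = 43202*(1156/47164121) = 49941512/47164121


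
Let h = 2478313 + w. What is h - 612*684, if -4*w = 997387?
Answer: 7241433/4 ≈ 1.8104e+6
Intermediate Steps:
w = -997387/4 (w = -1/4*997387 = -997387/4 ≈ -2.4935e+5)
h = 8915865/4 (h = 2478313 - 997387/4 = 8915865/4 ≈ 2.2290e+6)
h - 612*684 = 8915865/4 - 612*684 = 8915865/4 - 418608 = 7241433/4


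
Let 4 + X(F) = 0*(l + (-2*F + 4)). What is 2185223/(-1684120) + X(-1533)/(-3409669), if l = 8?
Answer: -7450880384707/5742291756280 ≈ -1.2975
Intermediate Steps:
X(F) = -4 (X(F) = -4 + 0*(8 + (-2*F + 4)) = -4 + 0*(8 + (4 - 2*F)) = -4 + 0*(12 - 2*F) = -4 + 0 = -4)
2185223/(-1684120) + X(-1533)/(-3409669) = 2185223/(-1684120) - 4/(-3409669) = 2185223*(-1/1684120) - 4*(-1/3409669) = -2185223/1684120 + 4/3409669 = -7450880384707/5742291756280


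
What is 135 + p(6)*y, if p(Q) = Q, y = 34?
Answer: 339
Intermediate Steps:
135 + p(6)*y = 135 + 6*34 = 135 + 204 = 339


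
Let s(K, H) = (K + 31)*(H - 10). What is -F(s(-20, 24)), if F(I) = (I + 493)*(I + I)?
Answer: -199276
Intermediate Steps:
s(K, H) = (-10 + H)*(31 + K) (s(K, H) = (31 + K)*(-10 + H) = (-10 + H)*(31 + K))
F(I) = 2*I*(493 + I) (F(I) = (493 + I)*(2*I) = 2*I*(493 + I))
-F(s(-20, 24)) = -2*(-310 - 10*(-20) + 31*24 + 24*(-20))*(493 + (-310 - 10*(-20) + 31*24 + 24*(-20))) = -2*(-310 + 200 + 744 - 480)*(493 + (-310 + 200 + 744 - 480)) = -2*154*(493 + 154) = -2*154*647 = -1*199276 = -199276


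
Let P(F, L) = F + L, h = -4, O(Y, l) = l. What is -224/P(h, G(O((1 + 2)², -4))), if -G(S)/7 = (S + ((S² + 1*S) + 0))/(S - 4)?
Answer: -224/3 ≈ -74.667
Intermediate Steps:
G(S) = -7*(S² + 2*S)/(-4 + S) (G(S) = -7*(S + ((S² + 1*S) + 0))/(S - 4) = -7*(S + ((S² + S) + 0))/(-4 + S) = -7*(S + ((S + S²) + 0))/(-4 + S) = -7*(S + (S + S²))/(-4 + S) = -7*(S² + 2*S)/(-4 + S))
-224/P(h, G(O((1 + 2)², -4))) = -224/(-4 - 7*(-4)*(2 - 4)/(-4 - 4)) = -224/(-4 - 7*(-4)*(-2)/(-8)) = -224/(-4 - 7*(-4)*(-⅛)*(-2)) = -224/(-4 + 7) = -224/3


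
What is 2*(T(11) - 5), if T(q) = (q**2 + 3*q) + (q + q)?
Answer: 342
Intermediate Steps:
T(q) = q**2 + 5*q (T(q) = (q**2 + 3*q) + 2*q = q**2 + 5*q)
2*(T(11) - 5) = 2*(11*(5 + 11) - 5) = 2*(11*16 - 5) = 2*(176 - 5) = 2*171 = 342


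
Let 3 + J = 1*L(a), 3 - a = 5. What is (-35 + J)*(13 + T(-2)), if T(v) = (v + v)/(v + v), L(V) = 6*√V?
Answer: -532 + 84*I*√2 ≈ -532.0 + 118.79*I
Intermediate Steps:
a = -2 (a = 3 - 1*5 = 3 - 5 = -2)
J = -3 + 6*I*√2 (J = -3 + 1*(6*√(-2)) = -3 + 1*(6*(I*√2)) = -3 + 1*(6*I*√2) = -3 + 6*I*√2 ≈ -3.0 + 8.4853*I)
T(v) = 1 (T(v) = (2*v)/((2*v)) = (2*v)*(1/(2*v)) = 1)
(-35 + J)*(13 + T(-2)) = (-35 + (-3 + 6*I*√2))*(13 + 1) = (-38 + 6*I*√2)*14 = -532 + 84*I*√2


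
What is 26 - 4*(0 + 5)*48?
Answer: -934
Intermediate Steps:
26 - 4*(0 + 5)*48 = 26 - 4*5*48 = 26 - 20*48 = 26 - 960 = -934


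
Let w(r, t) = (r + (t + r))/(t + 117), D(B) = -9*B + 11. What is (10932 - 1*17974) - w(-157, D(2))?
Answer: -774299/110 ≈ -7039.1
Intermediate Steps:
D(B) = 11 - 9*B
w(r, t) = (t + 2*r)/(117 + t) (w(r, t) = (r + (r + t))/(117 + t) = (t + 2*r)/(117 + t))
(10932 - 1*17974) - w(-157, D(2)) = (10932 - 1*17974) - ((11 - 9*2) + 2*(-157))/(117 + (11 - 9*2)) = (10932 - 17974) - ((11 - 18) - 314)/(117 + (11 - 18)) = -7042 - (-7 - 314)/(117 - 7) = -7042 - (-321)/110 = -7042 - 1*(-321/110) = -7042 + 321/110 = -774299/110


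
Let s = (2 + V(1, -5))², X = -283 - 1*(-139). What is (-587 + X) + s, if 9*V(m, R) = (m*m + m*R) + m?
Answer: -6554/9 ≈ -728.22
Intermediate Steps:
V(m, R) = m/9 + m²/9 + R*m/9 (V(m, R) = ((m*m + m*R) + m)/9 = ((m² + R*m) + m)/9 = (m + m² + R*m)/9 = m/9 + m²/9 + R*m/9)
X = -144 (X = -283 + 139 = -144)
s = 25/9 (s = (2 + (⅑)*1*(1 - 5 + 1))² = (2 + (⅑)*1*(-3))² = (2 - ⅓)² = (5/3)² = 25/9 ≈ 2.7778)
(-587 + X) + s = (-587 - 144) + 25/9 = -731 + 25/9 = -6554/9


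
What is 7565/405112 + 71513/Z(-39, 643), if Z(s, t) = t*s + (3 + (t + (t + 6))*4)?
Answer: -14410092783/4032079736 ≈ -3.5739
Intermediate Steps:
Z(s, t) = 27 + 8*t + s*t (Z(s, t) = s*t + (3 + (t + (6 + t))*4) = s*t + (3 + (6 + 2*t)*4) = s*t + (3 + (24 + 8*t)) = s*t + (27 + 8*t) = 27 + 8*t + s*t)
7565/405112 + 71513/Z(-39, 643) = 7565/405112 + 71513/(27 + 8*643 - 39*643) = 7565*(1/405112) + 71513/(27 + 5144 - 25077) = 7565/405112 + 71513/(-19906) = 7565/405112 + 71513*(-1/19906) = 7565/405112 - 71513/19906 = -14410092783/4032079736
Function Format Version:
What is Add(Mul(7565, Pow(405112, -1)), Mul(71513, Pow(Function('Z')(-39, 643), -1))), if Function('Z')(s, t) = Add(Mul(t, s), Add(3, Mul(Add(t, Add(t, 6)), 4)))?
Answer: Rational(-14410092783, 4032079736) ≈ -3.5739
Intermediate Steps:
Function('Z')(s, t) = Add(27, Mul(8, t), Mul(s, t)) (Function('Z')(s, t) = Add(Mul(s, t), Add(3, Mul(Add(t, Add(6, t)), 4))) = Add(Mul(s, t), Add(3, Mul(Add(6, Mul(2, t)), 4))) = Add(Mul(s, t), Add(3, Add(24, Mul(8, t)))) = Add(Mul(s, t), Add(27, Mul(8, t))) = Add(27, Mul(8, t), Mul(s, t)))
Add(Mul(7565, Pow(405112, -1)), Mul(71513, Pow(Function('Z')(-39, 643), -1))) = Add(Mul(7565, Pow(405112, -1)), Mul(71513, Pow(Add(27, Mul(8, 643), Mul(-39, 643)), -1))) = Add(Mul(7565, Rational(1, 405112)), Mul(71513, Pow(Add(27, 5144, -25077), -1))) = Add(Rational(7565, 405112), Mul(71513, Pow(-19906, -1))) = Add(Rational(7565, 405112), Mul(71513, Rational(-1, 19906))) = Add(Rational(7565, 405112), Rational(-71513, 19906)) = Rational(-14410092783, 4032079736)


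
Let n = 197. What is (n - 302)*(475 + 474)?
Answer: -99645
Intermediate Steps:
(n - 302)*(475 + 474) = (197 - 302)*(475 + 474) = -105*949 = -99645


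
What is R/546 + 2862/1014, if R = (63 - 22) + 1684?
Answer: 14153/2366 ≈ 5.9818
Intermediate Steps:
R = 1725 (R = 41 + 1684 = 1725)
R/546 + 2862/1014 = 1725/546 + 2862/1014 = 1725*(1/546) + 2862*(1/1014) = 575/182 + 477/169 = 14153/2366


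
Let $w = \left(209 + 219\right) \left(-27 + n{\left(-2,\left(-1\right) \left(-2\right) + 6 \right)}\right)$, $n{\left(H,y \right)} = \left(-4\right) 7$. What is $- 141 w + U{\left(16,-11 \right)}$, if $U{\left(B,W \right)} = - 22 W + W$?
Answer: $3319371$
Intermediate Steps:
$n{\left(H,y \right)} = -28$
$U{\left(B,W \right)} = - 21 W$
$w = -23540$ ($w = \left(209 + 219\right) \left(-27 - 28\right) = 428 \left(-55\right) = -23540$)
$- 141 w + U{\left(16,-11 \right)} = \left(-141\right) \left(-23540\right) - -231 = 3319140 + 231 = 3319371$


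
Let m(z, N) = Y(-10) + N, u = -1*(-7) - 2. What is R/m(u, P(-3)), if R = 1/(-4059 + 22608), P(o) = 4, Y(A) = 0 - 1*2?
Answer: 1/37098 ≈ 2.6956e-5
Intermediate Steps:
Y(A) = -2 (Y(A) = 0 - 2 = -2)
u = 5 (u = 7 - 2 = 5)
m(z, N) = -2 + N
R = 1/18549 ≈ 5.3911e-5
R/m(u, P(-3)) = 1/(18549*(-2 + 4)) = (1/18549)/2 = (1/18549)*(1/2) = 1/37098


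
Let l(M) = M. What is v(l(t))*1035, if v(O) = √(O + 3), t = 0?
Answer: 1035*√3 ≈ 1792.7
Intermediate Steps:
v(O) = √(3 + O)
v(l(t))*1035 = √(3 + 0)*1035 = √3*1035 = 1035*√3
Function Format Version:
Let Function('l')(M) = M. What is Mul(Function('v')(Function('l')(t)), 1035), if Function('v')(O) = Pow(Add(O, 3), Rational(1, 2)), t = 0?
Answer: Mul(1035, Pow(3, Rational(1, 2))) ≈ 1792.7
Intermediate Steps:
Function('v')(O) = Pow(Add(3, O), Rational(1, 2))
Mul(Function('v')(Function('l')(t)), 1035) = Mul(Pow(Add(3, 0), Rational(1, 2)), 1035) = Mul(Pow(3, Rational(1, 2)), 1035) = Mul(1035, Pow(3, Rational(1, 2)))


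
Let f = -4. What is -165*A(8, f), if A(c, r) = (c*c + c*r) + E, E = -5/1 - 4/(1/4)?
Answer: -1815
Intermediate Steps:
E = -21 (E = -5*1 - 4/1/4 = -5 - 4*4 = -5 - 16 = -21)
A(c, r) = -21 + c**2 + c*r (A(c, r) = (c*c + c*r) - 21 = (c**2 + c*r) - 21 = -21 + c**2 + c*r)
-165*A(8, f) = -165*(-21 + 8**2 + 8*(-4)) = -165*(-21 + 64 - 32) = -165*11 = -1815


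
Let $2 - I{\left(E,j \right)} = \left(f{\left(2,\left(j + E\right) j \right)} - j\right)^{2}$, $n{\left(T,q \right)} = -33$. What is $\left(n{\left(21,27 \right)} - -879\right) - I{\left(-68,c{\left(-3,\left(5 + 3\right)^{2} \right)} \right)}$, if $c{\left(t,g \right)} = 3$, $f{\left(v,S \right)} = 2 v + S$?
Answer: $38480$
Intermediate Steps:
$f{\left(v,S \right)} = S + 2 v$
$I{\left(E,j \right)} = 2 - \left(4 - j + j \left(E + j\right)\right)^{2}$ ($I{\left(E,j \right)} = 2 - \left(\left(\left(j + E\right) j + 2 \cdot 2\right) - j\right)^{2} = 2 - \left(\left(\left(E + j\right) j + 4\right) - j\right)^{2} = 2 - \left(\left(j \left(E + j\right) + 4\right) - j\right)^{2} = 2 - \left(\left(4 + j \left(E + j\right)\right) - j\right)^{2} = 2 - \left(4 - j + j \left(E + j\right)\right)^{2}$)
$\left(n{\left(21,27 \right)} - -879\right) - I{\left(-68,c{\left(-3,\left(5 + 3\right)^{2} \right)} \right)} = \left(-33 - -879\right) - \left(2 - \left(4 - 3 + 3 \left(-68 + 3\right)\right)^{2}\right) = \left(-33 + 879\right) - \left(2 - \left(4 - 3 + 3 \left(-65\right)\right)^{2}\right) = 846 - \left(2 - \left(4 - 3 - 195\right)^{2}\right) = 846 - \left(2 - \left(-194\right)^{2}\right) = 846 - \left(2 - 37636\right) = 846 - -37634 = 846 + 37634 = 38480$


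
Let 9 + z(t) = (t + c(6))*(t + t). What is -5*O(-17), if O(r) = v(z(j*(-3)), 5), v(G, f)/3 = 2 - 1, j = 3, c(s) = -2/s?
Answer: -15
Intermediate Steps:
z(t) = -9 + 2*t*(-1/3 + t) (z(t) = -9 + (t - 2/6)*(t + t) = -9 + (t - 2*1/6)*(2*t) = -9 + (t - 1/3)*(2*t) = -9 + (-1/3 + t)*(2*t) = -9 + 2*t*(-1/3 + t))
v(G, f) = 3 (v(G, f) = 3*(2 - 1) = 3*1 = 3)
O(r) = 3
-5*O(-17) = -5*3 = -15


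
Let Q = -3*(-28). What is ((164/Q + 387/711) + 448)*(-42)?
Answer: -1494748/79 ≈ -18921.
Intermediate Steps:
Q = 84
((164/Q + 387/711) + 448)*(-42) = ((164/84 + 387/711) + 448)*(-42) = ((164*(1/84) + 387*(1/711)) + 448)*(-42) = ((41/21 + 43/79) + 448)*(-42) = (4142/1659 + 448)*(-42) = (747374/1659)*(-42) = -1494748/79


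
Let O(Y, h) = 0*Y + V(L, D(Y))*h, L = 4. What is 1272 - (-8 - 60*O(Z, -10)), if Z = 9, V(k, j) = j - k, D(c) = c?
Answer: -1720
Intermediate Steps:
O(Y, h) = h*(-4 + Y) (O(Y, h) = 0*Y + (Y - 1*4)*h = 0 + (Y - 4)*h = 0 + (-4 + Y)*h = 0 + h*(-4 + Y) = h*(-4 + Y))
1272 - (-8 - 60*O(Z, -10)) = 1272 - (-8 - (-600)*(-4 + 9)) = 1272 - (-8 - (-600)*5) = 1272 - (-8 - 60*(-50)) = 1272 - (-8 + 3000) = 1272 - 1*2992 = 1272 - 2992 = -1720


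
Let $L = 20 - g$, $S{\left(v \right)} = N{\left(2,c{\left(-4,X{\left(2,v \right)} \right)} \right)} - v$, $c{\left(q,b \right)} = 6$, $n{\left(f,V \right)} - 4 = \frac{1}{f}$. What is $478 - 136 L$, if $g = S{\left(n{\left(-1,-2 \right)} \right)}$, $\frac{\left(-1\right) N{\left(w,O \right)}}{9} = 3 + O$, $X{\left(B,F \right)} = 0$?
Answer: $-13666$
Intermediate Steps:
$n{\left(f,V \right)} = 4 + \frac{1}{f}$
$N{\left(w,O \right)} = -27 - 9 O$ ($N{\left(w,O \right)} = - 9 \left(3 + O\right) = -27 - 9 O$)
$S{\left(v \right)} = -81 - v$ ($S{\left(v \right)} = \left(-27 - 54\right) - v = -81 - v$)
$g = -84$ ($g = -81 - \left(4 + \frac{1}{-1}\right) = -81 - \left(4 - 1\right) = -81 - 3 = -84$)
$L = 104$ ($L = 20 - -84 = 20 + 84 = 104$)
$478 - 136 L = 478 - 14144 = -13666$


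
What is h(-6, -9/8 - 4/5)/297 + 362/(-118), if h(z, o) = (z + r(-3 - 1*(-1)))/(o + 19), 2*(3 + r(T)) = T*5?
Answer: -36749071/11968209 ≈ -3.0706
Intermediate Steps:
r(T) = -3 + 5*T/2 (r(T) = -3 + (T*5)/2 = -3 + (5*T)/2 = -3 + 5*T/2)
h(z, o) = (-8 + z)/(19 + o) (h(z, o) = (z + (-3 + 5*(-3 - 1*(-1))/2))/(o + 19) = (z + (-3 + 5*(-3 + 1)/2))/(19 + o) = (z + (-3 + (5/2)*(-2)))/(19 + o) = (z + (-3 - 5))/(19 + o) = (z - 8)/(19 + o) = (-8 + z)/(19 + o))
h(-6, -9/8 - 4/5)/297 + 362/(-118) = ((-8 - 6)/(19 + (-9/8 - 4/5)))/297 + 362/(-118) = (-14/(19 + (-9*⅛ - 4*⅕)))*(1/297) + 362*(-1/118) = (-14/(19 + (-9/8 - ⅘)))*(1/297) - 181/59 = (-14/(19 - 77/40))*(1/297) - 181/59 = (-14/(683/40))*(1/297) - 181/59 = ((40/683)*(-14))*(1/297) - 181/59 = -560/683*1/297 - 181/59 = -560/202851 - 181/59 = -36749071/11968209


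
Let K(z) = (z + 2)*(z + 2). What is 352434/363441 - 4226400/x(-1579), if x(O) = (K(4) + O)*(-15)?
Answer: -33953110166/186929821 ≈ -181.64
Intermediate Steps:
K(z) = (2 + z)² (K(z) = (2 + z)*(2 + z) = (2 + z)²)
x(O) = -540 - 15*O (x(O) = ((2 + 4)² + O)*(-15) = (6² + O)*(-15) = (36 + O)*(-15) = -540 - 15*O)
352434/363441 - 4226400/x(-1579) = 352434/363441 - 4226400/(-540 - 15*(-1579)) = 352434*(1/363441) - 4226400/(-540 + 23685) = 117478/121147 - 4226400/23145 = 117478/121147 - 4226400*1/23145 = 117478/121147 - 281760/1543 = -33953110166/186929821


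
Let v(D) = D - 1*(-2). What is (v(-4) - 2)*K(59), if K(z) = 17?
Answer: -68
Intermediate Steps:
v(D) = 2 + D (v(D) = D + 2 = 2 + D)
(v(-4) - 2)*K(59) = ((2 - 4) - 2)*17 = (-2 - 2)*17 = -4*17 = -68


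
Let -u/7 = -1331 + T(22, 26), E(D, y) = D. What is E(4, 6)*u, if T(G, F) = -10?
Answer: 37548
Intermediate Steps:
u = 9387 (u = -7*(-1331 - 10) = -7*(-1341) = 9387)
E(4, 6)*u = 4*9387 = 37548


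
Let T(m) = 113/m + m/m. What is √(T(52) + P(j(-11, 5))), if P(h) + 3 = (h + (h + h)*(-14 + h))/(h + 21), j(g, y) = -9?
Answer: 21*√13/13 ≈ 5.8244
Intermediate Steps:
T(m) = 1 + 113/m (T(m) = 113/m + 1 = 1 + 113/m)
P(h) = -3 + (h + 2*h*(-14 + h))/(21 + h) (P(h) = -3 + (h + (h + h)*(-14 + h))/(h + 21) = -3 + (h + (2*h)*(-14 + h))/(21 + h) = -3 + (h + 2*h*(-14 + h))/(21 + h))
√(T(52) + P(j(-11, 5))) = √((113 + 52)/52 + (-63 - 30*(-9) + 2*(-9)²)/(21 - 9)) = √((1/52)*165 + (-63 + 270 + 2*81)/12) = √(165/52 + (-63 + 270 + 162)/12) = √(165/52 + (1/12)*369) = √(165/52 + 123/4) = √(441/13) = 21*√13/13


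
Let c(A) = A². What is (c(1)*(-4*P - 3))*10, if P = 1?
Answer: -70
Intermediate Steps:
(c(1)*(-4*P - 3))*10 = (1²*(-4*1 - 3))*10 = (1*(-4 - 3))*10 = (1*(-7))*10 = -7*10 = -70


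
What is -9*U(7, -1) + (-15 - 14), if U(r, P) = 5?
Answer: -74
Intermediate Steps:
-9*U(7, -1) + (-15 - 14) = -9*5 + (-15 - 14) = -45 - 29 = -74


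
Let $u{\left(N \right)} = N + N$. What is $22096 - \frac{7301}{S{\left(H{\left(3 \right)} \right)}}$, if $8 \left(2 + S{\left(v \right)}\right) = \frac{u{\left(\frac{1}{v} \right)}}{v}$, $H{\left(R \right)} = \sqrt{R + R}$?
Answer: $\frac{1213736}{47} \approx 25824.0$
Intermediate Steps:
$H{\left(R \right)} = \sqrt{2} \sqrt{R}$ ($H{\left(R \right)} = \sqrt{2 R} = \sqrt{2} \sqrt{R}$)
$u{\left(N \right)} = 2 N$
$S{\left(v \right)} = -2 + \frac{1}{4 v^{2}}$ ($S{\left(v \right)} = -2 + \frac{\frac{2}{v} \frac{1}{v}}{8} = -2 + \frac{2 \frac{1}{v^{2}}}{8} = -2 + \frac{1}{4 v^{2}}$)
$22096 - \frac{7301}{S{\left(H{\left(3 \right)} \right)}} = 22096 - \frac{7301}{-2 + \frac{1}{4 \cdot 6}} = 22096 - \frac{7301}{-2 + \frac{1}{4} \cdot \frac{1}{6}} = 22096 - \frac{7301}{-2 + \frac{1}{24}} = 22096 - \frac{7301}{- \frac{47}{24}} = 22096 - 7301 \left(- \frac{24}{47}\right) = 22096 - - \frac{175224}{47} = 22096 + \frac{175224}{47} = \frac{1213736}{47}$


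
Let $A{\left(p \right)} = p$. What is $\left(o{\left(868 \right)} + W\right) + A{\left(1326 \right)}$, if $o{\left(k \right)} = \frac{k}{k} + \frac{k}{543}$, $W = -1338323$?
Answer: $- \frac{725987960}{543} \approx -1.337 \cdot 10^{6}$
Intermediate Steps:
$o{\left(k \right)} = 1 + \frac{k}{543}$ ($o{\left(k \right)} = 1 + k \frac{1}{543} = 1 + \frac{k}{543}$)
$\left(o{\left(868 \right)} + W\right) + A{\left(1326 \right)} = \left(\left(1 + \frac{1}{543} \cdot 868\right) - 1338323\right) + 1326 = \left(\left(1 + \frac{868}{543}\right) - 1338323\right) + 1326 = \left(\frac{1411}{543} - 1338323\right) + 1326 = - \frac{726707978}{543} + 1326 = - \frac{725987960}{543}$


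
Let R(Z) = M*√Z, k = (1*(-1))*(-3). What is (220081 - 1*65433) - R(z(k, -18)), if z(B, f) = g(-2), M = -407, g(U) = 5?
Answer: 154648 + 407*√5 ≈ 1.5556e+5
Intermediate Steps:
k = 3 (k = -1*(-3) = 3)
z(B, f) = 5
R(Z) = -407*√Z
(220081 - 1*65433) - R(z(k, -18)) = (220081 - 1*65433) - (-407)*√5 = (220081 - 65433) + 407*√5 = 154648 + 407*√5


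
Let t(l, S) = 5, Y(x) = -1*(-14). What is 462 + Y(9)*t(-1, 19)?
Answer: 532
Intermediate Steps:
Y(x) = 14
462 + Y(9)*t(-1, 19) = 462 + 14*5 = 462 + 70 = 532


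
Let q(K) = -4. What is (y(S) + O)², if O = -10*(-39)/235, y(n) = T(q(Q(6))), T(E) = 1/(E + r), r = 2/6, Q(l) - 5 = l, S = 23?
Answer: 514089/267289 ≈ 1.9233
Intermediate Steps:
Q(l) = 5 + l
r = ⅓ (r = 2*(⅙) = ⅓ ≈ 0.33333)
T(E) = 1/(⅓ + E) (T(E) = 1/(E + ⅓) = 1/(⅓ + E))
y(n) = -3/11 (y(n) = 3/(1 + 3*(-4)) = 3/(1 - 12) = 3/(-11) = 3*(-1/11) = -3/11)
O = 78/47 (O = 390*(1/235) = 78/47 ≈ 1.6596)
(y(S) + O)² = (-3/11 + 78/47)² = (717/517)² = 514089/267289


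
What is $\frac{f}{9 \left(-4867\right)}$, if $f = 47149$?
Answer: $- \frac{47149}{43803} \approx -1.0764$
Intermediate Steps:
$\frac{f}{9 \left(-4867\right)} = \frac{47149}{9 \left(-4867\right)} = \frac{47149}{-43803} = 47149 \left(- \frac{1}{43803}\right) = - \frac{47149}{43803}$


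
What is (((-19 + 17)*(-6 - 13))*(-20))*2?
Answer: -1520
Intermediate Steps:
(((-19 + 17)*(-6 - 13))*(-20))*2 = (-2*(-19)*(-20))*2 = (38*(-20))*2 = -760*2 = -1520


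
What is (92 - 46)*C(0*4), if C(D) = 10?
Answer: 460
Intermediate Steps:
(92 - 46)*C(0*4) = (92 - 46)*10 = 46*10 = 460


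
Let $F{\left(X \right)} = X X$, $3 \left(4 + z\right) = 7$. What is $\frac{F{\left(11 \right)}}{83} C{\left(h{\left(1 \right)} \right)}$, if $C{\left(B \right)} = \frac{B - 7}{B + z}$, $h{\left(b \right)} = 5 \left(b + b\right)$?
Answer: $\frac{1089}{2075} \approx 0.52482$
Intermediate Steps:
$z = - \frac{5}{3}$ ($z = -4 + \frac{1}{3} \cdot 7 = -4 + \frac{7}{3} = - \frac{5}{3} \approx -1.6667$)
$h{\left(b \right)} = 10 b$ ($h{\left(b \right)} = 5 \cdot 2 b = 10 b$)
$C{\left(B \right)} = \frac{-7 + B}{- \frac{5}{3} + B}$ ($C{\left(B \right)} = \frac{B - 7}{B - \frac{5}{3}} = \frac{-7 + B}{- \frac{5}{3} + B}$)
$F{\left(X \right)} = X^{2}$
$\frac{F{\left(11 \right)}}{83} C{\left(h{\left(1 \right)} \right)} = \frac{11^{2}}{83} \frac{3 \left(-7 + 10 \cdot 1\right)}{-5 + 3 \cdot 10 \cdot 1} = 121 \cdot \frac{1}{83} \frac{3 \left(-7 + 10\right)}{-5 + 3 \cdot 10} = \frac{121 \cdot 3 \frac{1}{-5 + 30} \cdot 3}{83} = \frac{121 \cdot 3 \cdot \frac{1}{25} \cdot 3}{83} = \frac{121}{83} \cdot \frac{9}{25} = \frac{1089}{2075}$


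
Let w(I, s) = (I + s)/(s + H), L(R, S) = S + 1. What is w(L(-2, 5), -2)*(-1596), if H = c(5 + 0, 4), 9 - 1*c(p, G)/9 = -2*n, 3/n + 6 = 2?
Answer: -12768/131 ≈ -97.466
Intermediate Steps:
n = -3/4 (n = 3/(-6 + 2) = 3/(-4) = 3*(-1/4) = -3/4 ≈ -0.75000)
L(R, S) = 1 + S
c(p, G) = 135/2 (c(p, G) = 81 - (-18)*(-3)/4 = 81 - 9*3/2 = 81 - 27/2 = 135/2)
H = 135/2 ≈ 67.500
w(I, s) = (I + s)/(135/2 + s) (w(I, s) = (I + s)/(s + 135/2) = (I + s)/(135/2 + s))
w(L(-2, 5), -2)*(-1596) = (2*((1 + 5) - 2)/(135 + 2*(-2)))*(-1596) = (2*(6 - 2)/(135 - 4))*(-1596) = (2*4/131)*(-1596) = (2*(1/131)*4)*(-1596) = (8/131)*(-1596) = -12768/131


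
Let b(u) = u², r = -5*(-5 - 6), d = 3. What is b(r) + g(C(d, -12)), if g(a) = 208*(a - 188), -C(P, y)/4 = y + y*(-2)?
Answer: -46063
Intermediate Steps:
C(P, y) = 4*y (C(P, y) = -4*(y + y*(-2)) = -4*(y - 2*y) = -(-4)*y = 4*y)
g(a) = -39104 + 208*a (g(a) = 208*(-188 + a) = -39104 + 208*a)
r = 55 (r = -5*(-11) = 55)
b(r) + g(C(d, -12)) = 55² + (-39104 + 208*(4*(-12))) = 3025 + (-39104 + 208*(-48)) = 3025 + (-39104 - 9984) = 3025 - 49088 = -46063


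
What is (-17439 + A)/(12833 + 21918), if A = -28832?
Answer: -46271/34751 ≈ -1.3315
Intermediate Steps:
(-17439 + A)/(12833 + 21918) = (-17439 - 28832)/(12833 + 21918) = -46271/34751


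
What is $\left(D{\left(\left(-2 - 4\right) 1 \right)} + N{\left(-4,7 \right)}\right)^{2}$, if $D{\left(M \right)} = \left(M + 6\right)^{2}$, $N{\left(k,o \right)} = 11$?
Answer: $121$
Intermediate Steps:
$D{\left(M \right)} = \left(6 + M\right)^{2}$
$\left(D{\left(\left(-2 - 4\right) 1 \right)} + N{\left(-4,7 \right)}\right)^{2} = \left(\left(6 + \left(-2 - 4\right) 1\right)^{2} + 11\right)^{2} = \left(\left(6 - 6\right)^{2} + 11\right)^{2} = \left(0^{2} + 11\right)^{2} = \left(0 + 11\right)^{2} = 11^{2} = 121$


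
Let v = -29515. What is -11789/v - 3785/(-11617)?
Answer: 248667088/342875755 ≈ 0.72524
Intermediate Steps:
-11789/v - 3785/(-11617) = -11789/(-29515) - 3785/(-11617) = -11789*(-1/29515) - 3785*(-1/11617) = 11789/29515 + 3785/11617 = 248667088/342875755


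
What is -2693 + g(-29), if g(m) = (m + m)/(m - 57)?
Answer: -115770/43 ≈ -2692.3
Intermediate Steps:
g(m) = 2*m/(-57 + m) (g(m) = (2*m)/(-57 + m) = 2*m/(-57 + m))
-2693 + g(-29) = -2693 + 2*(-29)/(-57 - 29) = -2693 + 2*(-29)/(-86) = -2693 + 2*(-29)*(-1/86) = -2693 + 29/43 = -115770/43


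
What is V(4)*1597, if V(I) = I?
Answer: 6388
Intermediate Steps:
V(4)*1597 = 4*1597 = 6388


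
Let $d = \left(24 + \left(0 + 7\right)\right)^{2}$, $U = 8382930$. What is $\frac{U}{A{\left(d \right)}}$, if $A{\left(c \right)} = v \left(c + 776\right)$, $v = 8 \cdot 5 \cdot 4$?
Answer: $\frac{279431}{9264} \approx 30.163$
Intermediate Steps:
$v = 160$ ($v = 40 \cdot 4 = 160$)
$d = 961$ ($d = \left(24 + 7\right)^{2} = 31^{2} = 961$)
$A{\left(c \right)} = 124160 + 160 c$ ($A{\left(c \right)} = 160 \left(c + 776\right) = 160 \left(776 + c\right) = 124160 + 160 c$)
$\frac{U}{A{\left(d \right)}} = \frac{8382930}{124160 + 160 \cdot 961} = \frac{8382930}{124160 + 153760} = \frac{8382930}{277920} = 8382930 \cdot \frac{1}{277920} = \frac{279431}{9264}$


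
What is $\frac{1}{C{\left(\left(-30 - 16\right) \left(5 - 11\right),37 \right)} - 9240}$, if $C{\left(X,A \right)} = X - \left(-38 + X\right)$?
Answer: $- \frac{1}{9202} \approx -0.00010867$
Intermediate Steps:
$C{\left(X,A \right)} = 38$
$\frac{1}{C{\left(\left(-30 - 16\right) \left(5 - 11\right),37 \right)} - 9240} = \frac{1}{38 - 9240} = \frac{1}{-9202} = - \frac{1}{9202}$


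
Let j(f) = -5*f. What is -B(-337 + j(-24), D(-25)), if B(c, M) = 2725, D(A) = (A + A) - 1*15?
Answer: -2725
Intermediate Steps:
D(A) = -15 + 2*A (D(A) = 2*A - 15 = -15 + 2*A)
-B(-337 + j(-24), D(-25)) = -1*2725 = -2725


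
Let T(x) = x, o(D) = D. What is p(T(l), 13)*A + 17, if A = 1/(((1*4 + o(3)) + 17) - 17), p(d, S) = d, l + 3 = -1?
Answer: 115/7 ≈ 16.429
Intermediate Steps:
l = -4 (l = -3 - 1 = -4)
A = ⅐ (A = 1/(((1*4 + 3) + 17) - 17) = 1/(((4 + 3) + 17) - 17) = 1/((7 + 17) - 17) = 1/(24 - 17) = 1/7 = ⅐ ≈ 0.14286)
p(T(l), 13)*A + 17 = -4*⅐ + 17 = -4/7 + 17 = 115/7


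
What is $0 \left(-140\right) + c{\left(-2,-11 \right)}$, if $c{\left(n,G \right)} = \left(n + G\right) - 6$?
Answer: $-19$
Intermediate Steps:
$c{\left(n,G \right)} = -6 + G + n$ ($c{\left(n,G \right)} = \left(G + n\right) - 6 = -6 + G + n$)
$0 \left(-140\right) + c{\left(-2,-11 \right)} = 0 \left(-140\right) - 19 = 0 - 19 = -19$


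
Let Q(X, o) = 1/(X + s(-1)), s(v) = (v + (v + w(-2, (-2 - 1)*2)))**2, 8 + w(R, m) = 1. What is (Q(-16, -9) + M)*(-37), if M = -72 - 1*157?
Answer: 550708/65 ≈ 8472.4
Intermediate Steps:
w(R, m) = -7 (w(R, m) = -8 + 1 = -7)
s(v) = (-7 + 2*v)**2 (s(v) = (v + (v - 7))**2 = (v + (-7 + v))**2 = (-7 + 2*v)**2)
M = -229 (M = -72 - 157 = -229)
Q(X, o) = 1/(81 + X) (Q(X, o) = 1/(X + (-7 + 2*(-1))**2) = 1/(X + (-7 - 2)**2) = 1/(X + (-9)**2) = 1/(X + 81) = 1/(81 + X))
(Q(-16, -9) + M)*(-37) = (1/(81 - 16) - 229)*(-37) = (1/65 - 229)*(-37) = -14884/65*(-37) = 550708/65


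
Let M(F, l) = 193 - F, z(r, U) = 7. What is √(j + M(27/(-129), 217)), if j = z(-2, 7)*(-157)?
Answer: I*√1674807/43 ≈ 30.096*I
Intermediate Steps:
j = -1099 (j = 7*(-157) = -1099)
√(j + M(27/(-129), 217)) = √(-1099 + (193 - 27/(-129))) = √(-1099 + (193 - 27*(-1)/129)) = √(-1099 + (193 - 1*(-9/43))) = √(-1099 + (193 + 9/43)) = √(-1099 + 8308/43) = √(-38949/43) = I*√1674807/43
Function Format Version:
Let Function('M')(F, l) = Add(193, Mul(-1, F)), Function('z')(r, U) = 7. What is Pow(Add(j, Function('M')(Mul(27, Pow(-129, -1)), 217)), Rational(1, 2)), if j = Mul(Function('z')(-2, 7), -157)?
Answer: Mul(Rational(1, 43), I, Pow(1674807, Rational(1, 2))) ≈ Mul(30.096, I)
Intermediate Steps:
j = -1099 (j = Mul(7, -157) = -1099)
Pow(Add(j, Function('M')(Mul(27, Pow(-129, -1)), 217)), Rational(1, 2)) = Pow(Add(-1099, Add(193, Mul(-1, Mul(27, Pow(-129, -1))))), Rational(1, 2)) = Pow(Add(-1099, Add(193, Mul(-1, Mul(27, Rational(-1, 129))))), Rational(1, 2)) = Pow(Add(-1099, Add(193, Mul(-1, Rational(-9, 43)))), Rational(1, 2)) = Pow(Add(-1099, Add(193, Rational(9, 43))), Rational(1, 2)) = Pow(Add(-1099, Rational(8308, 43)), Rational(1, 2)) = Pow(Rational(-38949, 43), Rational(1, 2)) = Mul(Rational(1, 43), I, Pow(1674807, Rational(1, 2)))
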